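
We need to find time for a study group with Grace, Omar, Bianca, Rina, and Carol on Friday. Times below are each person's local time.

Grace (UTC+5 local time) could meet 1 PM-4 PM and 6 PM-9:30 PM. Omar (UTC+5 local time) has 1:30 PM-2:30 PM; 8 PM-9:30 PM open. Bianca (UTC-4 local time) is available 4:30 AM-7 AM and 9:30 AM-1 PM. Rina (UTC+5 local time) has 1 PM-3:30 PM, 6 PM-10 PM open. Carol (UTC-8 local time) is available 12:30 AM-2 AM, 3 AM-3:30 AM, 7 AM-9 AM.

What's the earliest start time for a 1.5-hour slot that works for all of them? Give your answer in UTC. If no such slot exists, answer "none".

Grace in UTC: 08:00-11:00, 13:00-16:30 (subtract 5h to convert from UTC+5).
Omar in UTC: 08:30-09:30, 15:00-16:30 (subtract 5h to convert from UTC+5).
Bianca in UTC: 08:30-11:00, 13:30-17:00 (add 4h to convert from UTC-4).
Rina in UTC: 08:00-10:30, 13:00-17:00 (subtract 5h to convert from UTC+5).
Carol in UTC: 08:30-10:00, 11:00-11:30, 15:00-17:00 (add 8h to convert from UTC-8).
Grace ∩ Omar: 08:30-09:30, 15:00-16:30.
Grace ∩ Omar ∩ Bianca: 08:30-09:30, 15:00-16:30.
Grace ∩ Omar ∩ Bianca ∩ Rina: 08:30-09:30, 15:00-16:30.
Grace ∩ Omar ∩ Bianca ∩ Rina ∩ Carol: 08:30-09:30, 15:00-16:30.
The first common window of at least 90 minutes is 15:00-16:30, so the earliest start is 15:00.

15:00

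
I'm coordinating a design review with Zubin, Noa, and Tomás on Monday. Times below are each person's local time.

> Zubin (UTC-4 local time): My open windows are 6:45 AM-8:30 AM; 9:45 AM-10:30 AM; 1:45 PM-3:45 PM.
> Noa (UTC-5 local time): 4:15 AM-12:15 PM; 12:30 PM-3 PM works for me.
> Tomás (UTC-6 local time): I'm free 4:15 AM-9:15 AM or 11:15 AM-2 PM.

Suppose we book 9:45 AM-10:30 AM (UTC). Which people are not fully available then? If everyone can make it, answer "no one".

Zubin in UTC: 10:45-12:30, 13:45-14:30, 17:45-19:45 (add 4h to convert from UTC-4).
Noa in UTC: 09:15-17:15, 17:30-20:00 (add 5h to convert from UTC-5).
Tomás in UTC: 10:15-15:15, 17:15-20:00 (add 6h to convert from UTC-6).
Zubin: not fully free for 09:45-10:30. Noa: free for 09:45-10:30. Tomás: not fully free for 09:45-10:30.

Tomás, Zubin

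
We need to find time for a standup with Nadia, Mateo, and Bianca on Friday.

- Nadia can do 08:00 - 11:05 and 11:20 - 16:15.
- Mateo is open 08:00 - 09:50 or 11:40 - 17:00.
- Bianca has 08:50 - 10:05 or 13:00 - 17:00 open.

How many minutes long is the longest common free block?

Nadia ∩ Mateo: 08:00-09:50, 11:40-16:15.
Nadia ∩ Mateo ∩ Bianca: 08:50-09:50, 13:00-16:15.
The longest is 13:00-16:15 at 195 minutes.

195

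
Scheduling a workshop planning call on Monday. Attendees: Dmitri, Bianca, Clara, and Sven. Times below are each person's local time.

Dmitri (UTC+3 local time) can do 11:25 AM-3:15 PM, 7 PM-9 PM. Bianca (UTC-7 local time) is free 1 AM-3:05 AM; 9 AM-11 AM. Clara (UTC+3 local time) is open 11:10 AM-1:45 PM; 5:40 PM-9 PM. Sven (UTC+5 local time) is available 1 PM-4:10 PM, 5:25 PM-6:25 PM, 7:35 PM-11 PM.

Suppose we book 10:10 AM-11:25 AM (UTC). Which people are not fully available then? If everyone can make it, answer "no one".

Bianca, Clara, Sven

Dmitri in UTC: 08:25-12:15, 16:00-18:00 (subtract 3h to convert from UTC+3).
Bianca in UTC: 08:00-10:05, 16:00-18:00 (add 7h to convert from UTC-7).
Clara in UTC: 08:10-10:45, 14:40-18:00 (subtract 3h to convert from UTC+3).
Sven in UTC: 08:00-11:10, 12:25-13:25, 14:35-18:00 (subtract 5h to convert from UTC+5).
Dmitri: free for 10:10-11:25. Bianca: not fully free for 10:10-11:25. Clara: not fully free for 10:10-11:25. Sven: not fully free for 10:10-11:25.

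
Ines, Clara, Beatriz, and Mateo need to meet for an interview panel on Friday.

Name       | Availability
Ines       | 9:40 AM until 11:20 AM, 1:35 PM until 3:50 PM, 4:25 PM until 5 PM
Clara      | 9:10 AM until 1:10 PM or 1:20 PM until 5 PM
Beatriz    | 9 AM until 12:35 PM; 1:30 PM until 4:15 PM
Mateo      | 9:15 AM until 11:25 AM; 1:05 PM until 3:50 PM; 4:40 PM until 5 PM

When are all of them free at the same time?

09:40-11:20, 13:35-15:50

Ines ∩ Clara: 09:40-11:20, 13:35-15:50, 16:25-17:00.
Ines ∩ Clara ∩ Beatriz: 09:40-11:20, 13:35-15:50.
Ines ∩ Clara ∩ Beatriz ∩ Mateo: 09:40-11:20, 13:35-15:50.
So the common availability across everyone is 09:40-11:20, 13:35-15:50.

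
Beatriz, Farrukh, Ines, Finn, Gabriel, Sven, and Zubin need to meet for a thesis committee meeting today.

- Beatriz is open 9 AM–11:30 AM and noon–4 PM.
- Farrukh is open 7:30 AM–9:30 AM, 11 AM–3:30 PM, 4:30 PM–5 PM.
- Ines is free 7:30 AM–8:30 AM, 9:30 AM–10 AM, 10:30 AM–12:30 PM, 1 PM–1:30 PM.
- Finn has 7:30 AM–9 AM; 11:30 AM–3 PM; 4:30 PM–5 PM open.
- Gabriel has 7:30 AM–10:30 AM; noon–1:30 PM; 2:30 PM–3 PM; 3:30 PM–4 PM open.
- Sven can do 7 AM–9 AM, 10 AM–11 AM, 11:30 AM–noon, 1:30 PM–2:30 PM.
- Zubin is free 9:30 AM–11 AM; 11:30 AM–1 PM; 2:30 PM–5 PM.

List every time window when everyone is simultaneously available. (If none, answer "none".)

Beatriz ∩ Farrukh: 09:00-09:30, 11:00-11:30, 12:00-15:30.
Beatriz ∩ Farrukh ∩ Ines: 11:00-11:30, 12:00-12:30, 13:00-13:30.
Beatriz ∩ Farrukh ∩ Ines ∩ Finn: 12:00-12:30, 13:00-13:30.
Beatriz ∩ Farrukh ∩ Ines ∩ Finn ∩ Gabriel: 12:00-12:30, 13:00-13:30.
Beatriz ∩ Farrukh ∩ Ines ∩ Finn ∩ Gabriel ∩ Sven: ∅.
Beatriz ∩ Farrukh ∩ Ines ∩ Finn ∩ Gabriel ∩ Sven ∩ Zubin: ∅.
There is no time when everyone is free.

none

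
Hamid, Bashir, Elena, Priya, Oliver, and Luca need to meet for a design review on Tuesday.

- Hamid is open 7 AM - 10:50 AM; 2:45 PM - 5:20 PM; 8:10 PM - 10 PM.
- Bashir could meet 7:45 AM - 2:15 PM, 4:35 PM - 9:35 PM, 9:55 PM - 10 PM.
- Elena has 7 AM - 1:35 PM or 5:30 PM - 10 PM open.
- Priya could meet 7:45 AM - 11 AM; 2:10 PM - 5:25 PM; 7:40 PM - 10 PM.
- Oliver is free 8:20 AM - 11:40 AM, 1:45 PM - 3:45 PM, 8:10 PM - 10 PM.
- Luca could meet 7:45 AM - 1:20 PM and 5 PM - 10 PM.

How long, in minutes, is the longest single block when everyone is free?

Hamid ∩ Bashir: 07:45-10:50, 16:35-17:20, 20:10-21:35, 21:55-22:00.
Hamid ∩ Bashir ∩ Elena: 07:45-10:50, 20:10-21:35, 21:55-22:00.
Hamid ∩ Bashir ∩ Elena ∩ Priya: 07:45-10:50, 20:10-21:35, 21:55-22:00.
Hamid ∩ Bashir ∩ Elena ∩ Priya ∩ Oliver: 08:20-10:50, 20:10-21:35, 21:55-22:00.
Hamid ∩ Bashir ∩ Elena ∩ Priya ∩ Oliver ∩ Luca: 08:20-10:50, 20:10-21:35, 21:55-22:00.
The longest is 08:20-10:50 at 150 minutes.

150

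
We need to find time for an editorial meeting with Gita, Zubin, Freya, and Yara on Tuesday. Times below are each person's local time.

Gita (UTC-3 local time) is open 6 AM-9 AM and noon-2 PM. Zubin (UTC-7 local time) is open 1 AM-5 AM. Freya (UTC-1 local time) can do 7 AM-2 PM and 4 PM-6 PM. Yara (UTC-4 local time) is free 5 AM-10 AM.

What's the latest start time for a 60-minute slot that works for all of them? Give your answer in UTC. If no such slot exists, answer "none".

Gita in UTC: 09:00-12:00, 15:00-17:00 (add 3h to convert from UTC-3).
Zubin in UTC: 08:00-12:00 (add 7h to convert from UTC-7).
Freya in UTC: 08:00-15:00, 17:00-19:00 (add 1h to convert from UTC-1).
Yara in UTC: 09:00-14:00 (add 4h to convert from UTC-4).
Gita ∩ Zubin: 09:00-12:00.
Gita ∩ Zubin ∩ Freya: 09:00-12:00.
Gita ∩ Zubin ∩ Freya ∩ Yara: 09:00-12:00.
The last common window of at least 60 minutes is 09:00-12:00; a 60-minute meeting can start as late as 11:00 and still end by 12:00.

11:00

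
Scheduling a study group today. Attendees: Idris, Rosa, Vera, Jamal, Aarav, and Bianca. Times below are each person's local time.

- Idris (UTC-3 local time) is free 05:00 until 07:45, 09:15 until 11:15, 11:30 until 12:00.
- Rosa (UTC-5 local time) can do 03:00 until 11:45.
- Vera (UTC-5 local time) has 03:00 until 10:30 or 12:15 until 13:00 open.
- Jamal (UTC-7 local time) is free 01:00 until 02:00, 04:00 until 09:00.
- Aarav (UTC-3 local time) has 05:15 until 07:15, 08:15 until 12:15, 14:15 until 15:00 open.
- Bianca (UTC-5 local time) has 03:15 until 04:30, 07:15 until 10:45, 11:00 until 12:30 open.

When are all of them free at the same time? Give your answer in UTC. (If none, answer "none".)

Idris in UTC: 08:00-10:45, 12:15-14:15, 14:30-15:00 (add 3h to convert from UTC-3).
Rosa in UTC: 08:00-16:45 (add 5h to convert from UTC-5).
Vera in UTC: 08:00-15:30, 17:15-18:00 (add 5h to convert from UTC-5).
Jamal in UTC: 08:00-09:00, 11:00-16:00 (add 7h to convert from UTC-7).
Aarav in UTC: 08:15-10:15, 11:15-15:15, 17:15-18:00 (add 3h to convert from UTC-3).
Bianca in UTC: 08:15-09:30, 12:15-15:45, 16:00-17:30 (add 5h to convert from UTC-5).
Idris ∩ Rosa: 08:00-10:45, 12:15-14:15, 14:30-15:00.
Idris ∩ Rosa ∩ Vera: 08:00-10:45, 12:15-14:15, 14:30-15:00.
Idris ∩ Rosa ∩ Vera ∩ Jamal: 08:00-09:00, 12:15-14:15, 14:30-15:00.
Idris ∩ Rosa ∩ Vera ∩ Jamal ∩ Aarav: 08:15-09:00, 12:15-14:15, 14:30-15:00.
Idris ∩ Rosa ∩ Vera ∩ Jamal ∩ Aarav ∩ Bianca: 08:15-09:00, 12:15-14:15, 14:30-15:00.

08:15-09:00, 12:15-14:15, 14:30-15:00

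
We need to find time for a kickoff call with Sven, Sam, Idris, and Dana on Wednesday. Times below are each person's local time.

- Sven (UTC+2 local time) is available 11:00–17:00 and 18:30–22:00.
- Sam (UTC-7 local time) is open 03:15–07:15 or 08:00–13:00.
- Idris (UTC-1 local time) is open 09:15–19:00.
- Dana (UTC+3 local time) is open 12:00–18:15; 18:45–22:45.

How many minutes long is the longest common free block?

Sven in UTC: 09:00-15:00, 16:30-20:00 (subtract 2h to convert from UTC+2).
Sam in UTC: 10:15-14:15, 15:00-20:00 (add 7h to convert from UTC-7).
Idris in UTC: 10:15-20:00 (add 1h to convert from UTC-1).
Dana in UTC: 09:00-15:15, 15:45-19:45 (subtract 3h to convert from UTC+3).
Sven ∩ Sam: 10:15-14:15, 16:30-20:00.
Sven ∩ Sam ∩ Idris: 10:15-14:15, 16:30-20:00.
Sven ∩ Sam ∩ Idris ∩ Dana: 10:15-14:15, 16:30-19:45.
The longest is 10:15-14:15 at 240 minutes.

240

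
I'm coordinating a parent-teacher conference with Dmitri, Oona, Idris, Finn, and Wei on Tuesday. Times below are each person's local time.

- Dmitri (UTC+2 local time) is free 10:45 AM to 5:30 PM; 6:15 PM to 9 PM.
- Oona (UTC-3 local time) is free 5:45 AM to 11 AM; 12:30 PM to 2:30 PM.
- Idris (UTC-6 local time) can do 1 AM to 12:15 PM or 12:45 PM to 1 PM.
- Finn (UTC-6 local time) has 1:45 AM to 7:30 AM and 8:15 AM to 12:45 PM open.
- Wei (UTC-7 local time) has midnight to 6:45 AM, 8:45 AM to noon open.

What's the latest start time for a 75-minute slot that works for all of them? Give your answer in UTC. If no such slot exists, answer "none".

Dmitri in UTC: 08:45-15:30, 16:15-19:00 (subtract 2h to convert from UTC+2).
Oona in UTC: 08:45-14:00, 15:30-17:30 (add 3h to convert from UTC-3).
Idris in UTC: 07:00-18:15, 18:45-19:00 (add 6h to convert from UTC-6).
Finn in UTC: 07:45-13:30, 14:15-18:45 (add 6h to convert from UTC-6).
Wei in UTC: 07:00-13:45, 15:45-19:00 (add 7h to convert from UTC-7).
Dmitri ∩ Oona: 08:45-14:00, 16:15-17:30.
Dmitri ∩ Oona ∩ Idris: 08:45-14:00, 16:15-17:30.
Dmitri ∩ Oona ∩ Idris ∩ Finn: 08:45-13:30, 16:15-17:30.
Dmitri ∩ Oona ∩ Idris ∩ Finn ∩ Wei: 08:45-13:30, 16:15-17:30.
The last common window of at least 75 minutes is 16:15-17:30; a 75-minute meeting can start as late as 16:15 and still end by 17:30.

16:15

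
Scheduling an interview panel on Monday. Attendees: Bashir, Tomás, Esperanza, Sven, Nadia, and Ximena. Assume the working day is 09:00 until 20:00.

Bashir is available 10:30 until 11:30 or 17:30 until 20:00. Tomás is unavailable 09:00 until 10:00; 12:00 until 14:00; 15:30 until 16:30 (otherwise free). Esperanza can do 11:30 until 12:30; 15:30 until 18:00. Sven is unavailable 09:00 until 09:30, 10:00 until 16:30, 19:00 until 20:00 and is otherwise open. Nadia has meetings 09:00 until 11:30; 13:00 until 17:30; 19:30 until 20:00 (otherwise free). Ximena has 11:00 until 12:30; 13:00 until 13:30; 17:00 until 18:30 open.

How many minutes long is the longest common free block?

30

Bashir free: 10:30-11:30, 17:30-20:00.
Tomás free: 10:00-12:00, 14:00-15:30, 16:30-20:00 (invert busy blocks within the working day).
Esperanza free: 11:30-12:30, 15:30-18:00.
Sven free: 09:30-10:00, 16:30-19:00 (invert busy blocks within the working day).
Nadia free: 11:30-13:00, 17:30-19:30 (invert busy blocks within the working day).
Ximena free: 11:00-12:30, 13:00-13:30, 17:00-18:30.
Bashir ∩ Tomás: 10:30-11:30, 17:30-20:00.
Bashir ∩ Tomás ∩ Esperanza: 17:30-18:00.
Bashir ∩ Tomás ∩ Esperanza ∩ Sven: 17:30-18:00.
Bashir ∩ Tomás ∩ Esperanza ∩ Sven ∩ Nadia: 17:30-18:00.
Bashir ∩ Tomás ∩ Esperanza ∩ Sven ∩ Nadia ∩ Ximena: 17:30-18:00.
Those are the intersection windows.
The longest is 17:30-18:00 at 30 minutes.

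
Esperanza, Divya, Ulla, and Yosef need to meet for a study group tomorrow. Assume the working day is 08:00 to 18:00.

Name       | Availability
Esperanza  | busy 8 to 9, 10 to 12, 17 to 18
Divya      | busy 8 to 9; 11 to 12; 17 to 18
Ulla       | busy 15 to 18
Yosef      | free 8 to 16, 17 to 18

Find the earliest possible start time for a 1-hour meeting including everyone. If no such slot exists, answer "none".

09:00

Esperanza free: 09:00-10:00, 12:00-17:00 (invert busy blocks within the working day).
Divya free: 09:00-11:00, 12:00-17:00 (invert busy blocks within the working day).
Ulla free: 08:00-15:00 (invert busy blocks within the working day).
Yosef free: 08:00-16:00, 17:00-18:00.
Esperanza ∩ Divya: 09:00-10:00, 12:00-17:00.
Esperanza ∩ Divya ∩ Ulla: 09:00-10:00, 12:00-15:00.
Esperanza ∩ Divya ∩ Ulla ∩ Yosef: 09:00-10:00, 12:00-15:00.
The first common window of at least 60 minutes is 09:00-10:00, so the earliest start is 09:00.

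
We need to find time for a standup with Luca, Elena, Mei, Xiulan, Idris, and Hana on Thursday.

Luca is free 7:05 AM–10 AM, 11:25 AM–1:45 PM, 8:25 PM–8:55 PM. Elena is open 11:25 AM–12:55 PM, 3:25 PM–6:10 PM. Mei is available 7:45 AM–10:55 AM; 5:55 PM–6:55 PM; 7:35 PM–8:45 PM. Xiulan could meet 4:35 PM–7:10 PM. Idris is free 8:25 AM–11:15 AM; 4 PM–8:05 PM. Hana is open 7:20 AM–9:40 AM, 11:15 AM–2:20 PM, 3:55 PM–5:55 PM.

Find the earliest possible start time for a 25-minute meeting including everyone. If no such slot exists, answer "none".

Luca ∩ Elena: 11:25-12:55.
Luca ∩ Elena ∩ Mei: ∅.
Luca ∩ Elena ∩ Mei ∩ Xiulan: ∅.
Luca ∩ Elena ∩ Mei ∩ Xiulan ∩ Idris: ∅.
Luca ∩ Elena ∩ Mei ∩ Xiulan ∩ Idris ∩ Hana: ∅.
There is no time when everyone is free.
No common window is at least 25 minutes long.

none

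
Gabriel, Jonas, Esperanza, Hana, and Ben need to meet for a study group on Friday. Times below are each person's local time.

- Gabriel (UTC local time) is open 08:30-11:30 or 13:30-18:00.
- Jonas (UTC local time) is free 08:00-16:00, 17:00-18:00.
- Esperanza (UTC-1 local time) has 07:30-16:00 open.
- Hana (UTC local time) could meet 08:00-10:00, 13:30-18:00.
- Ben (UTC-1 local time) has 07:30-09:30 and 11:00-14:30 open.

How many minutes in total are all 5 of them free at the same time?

Gabriel in UTC: 08:30-11:30, 13:30-18:00.
Jonas in UTC: 08:00-16:00, 17:00-18:00.
Esperanza in UTC: 08:30-17:00 (add 1h to convert from UTC-1).
Hana in UTC: 08:00-10:00, 13:30-18:00.
Ben in UTC: 08:30-10:30, 12:00-15:30 (add 1h to convert from UTC-1).
Gabriel ∩ Jonas: 08:30-11:30, 13:30-16:00, 17:00-18:00.
Gabriel ∩ Jonas ∩ Esperanza: 08:30-11:30, 13:30-16:00.
Gabriel ∩ Jonas ∩ Esperanza ∩ Hana: 08:30-10:00, 13:30-16:00.
Gabriel ∩ Jonas ∩ Esperanza ∩ Hana ∩ Ben: 08:30-10:00, 13:30-15:30.
Summing the common windows: 90 + 120 = 210 minutes.

210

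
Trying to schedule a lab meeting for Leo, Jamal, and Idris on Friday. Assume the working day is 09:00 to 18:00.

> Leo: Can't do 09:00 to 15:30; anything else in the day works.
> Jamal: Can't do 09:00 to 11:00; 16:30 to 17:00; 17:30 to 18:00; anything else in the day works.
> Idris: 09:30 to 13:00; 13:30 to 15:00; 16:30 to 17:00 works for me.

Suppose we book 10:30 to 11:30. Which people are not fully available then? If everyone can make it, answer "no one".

Leo free: 15:30-18:00 (invert busy blocks within the working day).
Jamal free: 11:00-16:30, 17:00-17:30 (invert busy blocks within the working day).
Idris free: 09:30-13:00, 13:30-15:00, 16:30-17:00.
Leo: not fully free for 10:30-11:30. Jamal: not fully free for 10:30-11:30. Idris: free for 10:30-11:30.

Jamal, Leo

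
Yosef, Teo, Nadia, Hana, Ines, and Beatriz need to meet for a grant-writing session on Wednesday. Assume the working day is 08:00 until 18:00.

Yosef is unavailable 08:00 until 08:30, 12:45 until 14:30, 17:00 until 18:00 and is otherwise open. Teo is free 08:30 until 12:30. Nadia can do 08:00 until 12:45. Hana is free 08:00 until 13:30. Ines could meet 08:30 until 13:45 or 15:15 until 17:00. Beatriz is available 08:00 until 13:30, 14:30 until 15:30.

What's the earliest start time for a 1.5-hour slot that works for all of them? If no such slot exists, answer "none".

Yosef free: 08:30-12:45, 14:30-17:00 (invert busy blocks within the working day).
Teo free: 08:30-12:30.
Nadia free: 08:00-12:45.
Hana free: 08:00-13:30.
Ines free: 08:30-13:45, 15:15-17:00.
Beatriz free: 08:00-13:30, 14:30-15:30.
Yosef ∩ Teo: 08:30-12:30.
Yosef ∩ Teo ∩ Nadia: 08:30-12:30.
Yosef ∩ Teo ∩ Nadia ∩ Hana: 08:30-12:30.
Yosef ∩ Teo ∩ Nadia ∩ Hana ∩ Ines: 08:30-12:30.
Yosef ∩ Teo ∩ Nadia ∩ Hana ∩ Ines ∩ Beatriz: 08:30-12:30.
The first common window of at least 90 minutes is 08:30-12:30, so the earliest start is 08:30.

08:30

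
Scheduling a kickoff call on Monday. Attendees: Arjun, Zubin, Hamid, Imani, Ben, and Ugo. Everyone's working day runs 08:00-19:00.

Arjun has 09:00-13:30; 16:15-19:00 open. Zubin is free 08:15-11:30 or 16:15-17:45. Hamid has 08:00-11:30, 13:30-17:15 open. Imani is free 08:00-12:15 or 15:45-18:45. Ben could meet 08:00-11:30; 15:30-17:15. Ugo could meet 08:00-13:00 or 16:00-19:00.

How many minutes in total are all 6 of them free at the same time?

210

Arjun ∩ Zubin: 09:00-11:30, 16:15-17:45.
Arjun ∩ Zubin ∩ Hamid: 09:00-11:30, 16:15-17:15.
Arjun ∩ Zubin ∩ Hamid ∩ Imani: 09:00-11:30, 16:15-17:15.
Arjun ∩ Zubin ∩ Hamid ∩ Imani ∩ Ben: 09:00-11:30, 16:15-17:15.
Arjun ∩ Zubin ∩ Hamid ∩ Imani ∩ Ben ∩ Ugo: 09:00-11:30, 16:15-17:15.
Those are the intersection windows.
Summing the common windows: 150 + 60 = 210 minutes.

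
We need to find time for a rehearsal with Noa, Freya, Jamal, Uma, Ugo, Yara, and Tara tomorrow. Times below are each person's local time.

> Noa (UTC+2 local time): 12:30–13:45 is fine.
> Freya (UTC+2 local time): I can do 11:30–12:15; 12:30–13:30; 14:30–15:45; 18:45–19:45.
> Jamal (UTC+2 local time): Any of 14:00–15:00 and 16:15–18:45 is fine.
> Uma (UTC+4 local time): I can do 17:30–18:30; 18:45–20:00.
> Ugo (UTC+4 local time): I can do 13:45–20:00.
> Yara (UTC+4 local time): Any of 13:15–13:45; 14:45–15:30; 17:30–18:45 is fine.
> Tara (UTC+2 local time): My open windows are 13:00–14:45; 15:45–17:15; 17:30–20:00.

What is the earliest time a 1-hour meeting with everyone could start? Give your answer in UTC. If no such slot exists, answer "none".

Noa in UTC: 10:30-11:45 (subtract 2h to convert from UTC+2).
Freya in UTC: 09:30-10:15, 10:30-11:30, 12:30-13:45, 16:45-17:45 (subtract 2h to convert from UTC+2).
Jamal in UTC: 12:00-13:00, 14:15-16:45 (subtract 2h to convert from UTC+2).
Uma in UTC: 13:30-14:30, 14:45-16:00 (subtract 4h to convert from UTC+4).
Ugo in UTC: 09:45-16:00 (subtract 4h to convert from UTC+4).
Yara in UTC: 09:15-09:45, 10:45-11:30, 13:30-14:45 (subtract 4h to convert from UTC+4).
Tara in UTC: 11:00-12:45, 13:45-15:15, 15:30-18:00 (subtract 2h to convert from UTC+2).
Noa ∩ Freya: 10:30-11:30.
Noa ∩ Freya ∩ Jamal: ∅.
Noa ∩ Freya ∩ Jamal ∩ Uma: ∅.
Noa ∩ Freya ∩ Jamal ∩ Uma ∩ Ugo: ∅.
Noa ∩ Freya ∩ Jamal ∩ Uma ∩ Ugo ∩ Yara: ∅.
Noa ∩ Freya ∩ Jamal ∩ Uma ∩ Ugo ∩ Yara ∩ Tara: ∅.
There is no time when everyone is free.
No common window is at least 60 minutes long.

none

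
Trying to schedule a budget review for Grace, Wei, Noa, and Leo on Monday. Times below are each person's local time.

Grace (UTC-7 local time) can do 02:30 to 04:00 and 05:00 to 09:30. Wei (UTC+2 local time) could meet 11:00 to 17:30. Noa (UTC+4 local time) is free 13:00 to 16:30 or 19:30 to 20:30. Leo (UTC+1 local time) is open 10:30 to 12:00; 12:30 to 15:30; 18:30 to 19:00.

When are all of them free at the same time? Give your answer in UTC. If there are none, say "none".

09:30-11:00, 12:00-12:30

Grace in UTC: 09:30-11:00, 12:00-16:30 (add 7h to convert from UTC-7).
Wei in UTC: 09:00-15:30 (subtract 2h to convert from UTC+2).
Noa in UTC: 09:00-12:30, 15:30-16:30 (subtract 4h to convert from UTC+4).
Leo in UTC: 09:30-11:00, 11:30-14:30, 17:30-18:00 (subtract 1h to convert from UTC+1).
Grace ∩ Wei: 09:30-11:00, 12:00-15:30.
Grace ∩ Wei ∩ Noa: 09:30-11:00, 12:00-12:30.
Grace ∩ Wei ∩ Noa ∩ Leo: 09:30-11:00, 12:00-12:30.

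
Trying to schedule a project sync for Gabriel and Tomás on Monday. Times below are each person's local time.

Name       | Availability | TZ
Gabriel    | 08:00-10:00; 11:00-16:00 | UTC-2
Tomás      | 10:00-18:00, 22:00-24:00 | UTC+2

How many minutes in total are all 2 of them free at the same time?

300

Gabriel in UTC: 10:00-12:00, 13:00-18:00 (add 2h to convert from UTC-2).
Tomás in UTC: 08:00-16:00, 20:00-22:00 (subtract 2h to convert from UTC+2).
Gabriel ∩ Tomás: 10:00-12:00, 13:00-16:00.
So the common availability across everyone is 10:00-12:00, 13:00-16:00.
Summing the common windows: 120 + 180 = 300 minutes.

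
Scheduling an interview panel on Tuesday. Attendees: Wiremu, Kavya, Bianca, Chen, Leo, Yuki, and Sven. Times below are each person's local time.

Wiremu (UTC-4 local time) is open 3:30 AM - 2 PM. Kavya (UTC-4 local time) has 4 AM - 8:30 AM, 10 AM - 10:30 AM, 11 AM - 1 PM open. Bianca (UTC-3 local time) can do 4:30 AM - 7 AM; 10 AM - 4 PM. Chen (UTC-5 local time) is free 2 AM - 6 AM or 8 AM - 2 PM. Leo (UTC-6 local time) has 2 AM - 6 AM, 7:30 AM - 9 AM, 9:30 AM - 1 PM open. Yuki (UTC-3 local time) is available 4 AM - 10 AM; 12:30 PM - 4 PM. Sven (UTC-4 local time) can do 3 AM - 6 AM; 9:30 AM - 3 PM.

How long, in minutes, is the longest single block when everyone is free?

120

Wiremu in UTC: 07:30-18:00 (add 4h to convert from UTC-4).
Kavya in UTC: 08:00-12:30, 14:00-14:30, 15:00-17:00 (add 4h to convert from UTC-4).
Bianca in UTC: 07:30-10:00, 13:00-19:00 (add 3h to convert from UTC-3).
Chen in UTC: 07:00-11:00, 13:00-19:00 (add 5h to convert from UTC-5).
Leo in UTC: 08:00-12:00, 13:30-15:00, 15:30-19:00 (add 6h to convert from UTC-6).
Yuki in UTC: 07:00-13:00, 15:30-19:00 (add 3h to convert from UTC-3).
Sven in UTC: 07:00-10:00, 13:30-19:00 (add 4h to convert from UTC-4).
Wiremu ∩ Kavya: 08:00-12:30, 14:00-14:30, 15:00-17:00.
Wiremu ∩ Kavya ∩ Bianca: 08:00-10:00, 14:00-14:30, 15:00-17:00.
Wiremu ∩ Kavya ∩ Bianca ∩ Chen: 08:00-10:00, 14:00-14:30, 15:00-17:00.
Wiremu ∩ Kavya ∩ Bianca ∩ Chen ∩ Leo: 08:00-10:00, 14:00-14:30, 15:30-17:00.
Wiremu ∩ Kavya ∩ Bianca ∩ Chen ∩ Leo ∩ Yuki: 08:00-10:00, 15:30-17:00.
Wiremu ∩ Kavya ∩ Bianca ∩ Chen ∩ Leo ∩ Yuki ∩ Sven: 08:00-10:00, 15:30-17:00.
The longest is 08:00-10:00 at 120 minutes.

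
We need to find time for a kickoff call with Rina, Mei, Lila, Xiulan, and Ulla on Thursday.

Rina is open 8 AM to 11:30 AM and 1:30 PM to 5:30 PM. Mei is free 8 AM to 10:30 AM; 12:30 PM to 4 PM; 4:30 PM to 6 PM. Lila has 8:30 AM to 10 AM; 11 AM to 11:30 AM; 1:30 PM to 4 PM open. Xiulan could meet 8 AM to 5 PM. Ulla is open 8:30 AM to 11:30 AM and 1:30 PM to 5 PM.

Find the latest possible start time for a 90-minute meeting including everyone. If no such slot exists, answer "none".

Rina ∩ Mei: 08:00-10:30, 13:30-16:00, 16:30-17:30.
Rina ∩ Mei ∩ Lila: 08:30-10:00, 13:30-16:00.
Rina ∩ Mei ∩ Lila ∩ Xiulan: 08:30-10:00, 13:30-16:00.
Rina ∩ Mei ∩ Lila ∩ Xiulan ∩ Ulla: 08:30-10:00, 13:30-16:00.
So the common availability across everyone is 08:30-10:00, 13:30-16:00.
The last common window of at least 90 minutes is 13:30-16:00; a 90-minute meeting can start as late as 14:30 and still end by 16:00.

14:30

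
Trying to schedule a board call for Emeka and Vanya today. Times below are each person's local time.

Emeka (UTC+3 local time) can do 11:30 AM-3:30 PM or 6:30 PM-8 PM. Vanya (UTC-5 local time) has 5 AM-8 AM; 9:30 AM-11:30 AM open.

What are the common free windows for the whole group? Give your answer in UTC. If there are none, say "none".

10:00-12:30, 15:30-16:30

Emeka in UTC: 08:30-12:30, 15:30-17:00 (subtract 3h to convert from UTC+3).
Vanya in UTC: 10:00-13:00, 14:30-16:30 (add 5h to convert from UTC-5).
Emeka ∩ Vanya: 10:00-12:30, 15:30-16:30.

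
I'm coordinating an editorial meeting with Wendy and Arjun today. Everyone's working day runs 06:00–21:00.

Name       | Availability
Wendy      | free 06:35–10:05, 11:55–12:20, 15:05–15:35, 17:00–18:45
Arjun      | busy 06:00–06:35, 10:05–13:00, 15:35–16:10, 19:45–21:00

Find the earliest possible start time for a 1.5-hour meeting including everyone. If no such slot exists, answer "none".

06:35

Wendy free: 06:35-10:05, 11:55-12:20, 15:05-15:35, 17:00-18:45.
Arjun free: 06:35-10:05, 13:00-15:35, 16:10-19:45 (invert busy blocks within the working day).
Wendy ∩ Arjun: 06:35-10:05, 15:05-15:35, 17:00-18:45.
Those are the intersection windows.
The first common window of at least 90 minutes is 06:35-10:05, so the earliest start is 06:35.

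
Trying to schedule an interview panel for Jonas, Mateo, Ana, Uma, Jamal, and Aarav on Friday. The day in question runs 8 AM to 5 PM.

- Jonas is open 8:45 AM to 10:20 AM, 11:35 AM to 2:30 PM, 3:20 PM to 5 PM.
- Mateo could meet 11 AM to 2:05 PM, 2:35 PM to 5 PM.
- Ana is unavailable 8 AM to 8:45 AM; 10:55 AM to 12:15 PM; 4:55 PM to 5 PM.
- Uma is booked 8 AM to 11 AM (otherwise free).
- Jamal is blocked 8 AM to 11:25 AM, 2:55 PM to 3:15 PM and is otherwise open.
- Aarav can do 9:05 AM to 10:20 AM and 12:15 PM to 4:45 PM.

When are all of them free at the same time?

12:15-14:05, 15:20-16:45

Jonas free: 08:45-10:20, 11:35-14:30, 15:20-17:00.
Mateo free: 11:00-14:05, 14:35-17:00.
Ana free: 08:45-10:55, 12:15-16:55 (invert busy blocks within the working day).
Uma free: 11:00-17:00 (invert busy blocks within the working day).
Jamal free: 11:25-14:55, 15:15-17:00 (invert busy blocks within the working day).
Aarav free: 09:05-10:20, 12:15-16:45.
Jonas ∩ Mateo: 11:35-14:05, 15:20-17:00.
Jonas ∩ Mateo ∩ Ana: 12:15-14:05, 15:20-16:55.
Jonas ∩ Mateo ∩ Ana ∩ Uma: 12:15-14:05, 15:20-16:55.
Jonas ∩ Mateo ∩ Ana ∩ Uma ∩ Jamal: 12:15-14:05, 15:20-16:55.
Jonas ∩ Mateo ∩ Ana ∩ Uma ∩ Jamal ∩ Aarav: 12:15-14:05, 15:20-16:45.
So the common availability across everyone is 12:15-14:05, 15:20-16:45.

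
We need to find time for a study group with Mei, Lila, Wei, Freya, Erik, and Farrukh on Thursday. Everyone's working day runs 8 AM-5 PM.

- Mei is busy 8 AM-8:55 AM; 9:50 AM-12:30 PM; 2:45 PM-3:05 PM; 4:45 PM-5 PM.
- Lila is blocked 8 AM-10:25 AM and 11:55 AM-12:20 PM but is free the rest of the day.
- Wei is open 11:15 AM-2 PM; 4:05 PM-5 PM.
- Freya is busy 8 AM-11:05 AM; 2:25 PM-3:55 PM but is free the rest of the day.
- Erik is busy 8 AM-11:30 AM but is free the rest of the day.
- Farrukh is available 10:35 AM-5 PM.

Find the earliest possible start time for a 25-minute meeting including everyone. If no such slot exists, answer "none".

Mei free: 08:55-09:50, 12:30-14:45, 15:05-16:45 (invert busy blocks within the working day).
Lila free: 10:25-11:55, 12:20-17:00 (invert busy blocks within the working day).
Wei free: 11:15-14:00, 16:05-17:00.
Freya free: 11:05-14:25, 15:55-17:00 (invert busy blocks within the working day).
Erik free: 11:30-17:00 (invert busy blocks within the working day).
Farrukh free: 10:35-17:00.
Mei ∩ Lila: 12:30-14:45, 15:05-16:45.
Mei ∩ Lila ∩ Wei: 12:30-14:00, 16:05-16:45.
Mei ∩ Lila ∩ Wei ∩ Freya: 12:30-14:00, 16:05-16:45.
Mei ∩ Lila ∩ Wei ∩ Freya ∩ Erik: 12:30-14:00, 16:05-16:45.
Mei ∩ Lila ∩ Wei ∩ Freya ∩ Erik ∩ Farrukh: 12:30-14:00, 16:05-16:45.
The first common window of at least 25 minutes is 12:30-14:00, so the earliest start is 12:30.

12:30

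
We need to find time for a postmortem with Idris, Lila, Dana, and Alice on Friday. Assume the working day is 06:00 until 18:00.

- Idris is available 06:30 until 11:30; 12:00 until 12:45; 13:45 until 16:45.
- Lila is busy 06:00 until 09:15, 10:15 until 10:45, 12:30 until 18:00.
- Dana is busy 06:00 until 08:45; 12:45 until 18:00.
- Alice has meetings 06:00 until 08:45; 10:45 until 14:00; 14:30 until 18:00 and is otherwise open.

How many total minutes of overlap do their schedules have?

Idris free: 06:30-11:30, 12:00-12:45, 13:45-16:45.
Lila free: 09:15-10:15, 10:45-12:30 (invert busy blocks within the working day).
Dana free: 08:45-12:45 (invert busy blocks within the working day).
Alice free: 08:45-10:45, 14:00-14:30 (invert busy blocks within the working day).
Idris ∩ Lila: 09:15-10:15, 10:45-11:30, 12:00-12:30.
Idris ∩ Lila ∩ Dana: 09:15-10:15, 10:45-11:30, 12:00-12:30.
Idris ∩ Lila ∩ Dana ∩ Alice: 09:15-10:15.
Those are the intersection windows.
That's a single block of 60 minutes.

60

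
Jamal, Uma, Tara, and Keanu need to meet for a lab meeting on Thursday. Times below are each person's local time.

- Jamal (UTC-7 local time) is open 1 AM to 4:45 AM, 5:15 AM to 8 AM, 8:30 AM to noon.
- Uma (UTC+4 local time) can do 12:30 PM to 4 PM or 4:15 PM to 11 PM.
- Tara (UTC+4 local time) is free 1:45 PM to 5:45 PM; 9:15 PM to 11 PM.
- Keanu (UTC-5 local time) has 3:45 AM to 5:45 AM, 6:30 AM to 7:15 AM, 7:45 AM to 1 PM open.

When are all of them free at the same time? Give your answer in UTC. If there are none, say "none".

09:45-10:45, 11:30-11:45, 12:45-13:45, 17:15-18:00

Jamal in UTC: 08:00-11:45, 12:15-15:00, 15:30-19:00 (add 7h to convert from UTC-7).
Uma in UTC: 08:30-12:00, 12:15-19:00 (subtract 4h to convert from UTC+4).
Tara in UTC: 09:45-13:45, 17:15-19:00 (subtract 4h to convert from UTC+4).
Keanu in UTC: 08:45-10:45, 11:30-12:15, 12:45-18:00 (add 5h to convert from UTC-5).
Jamal ∩ Uma: 08:30-11:45, 12:15-15:00, 15:30-19:00.
Jamal ∩ Uma ∩ Tara: 09:45-11:45, 12:15-13:45, 17:15-19:00.
Jamal ∩ Uma ∩ Tara ∩ Keanu: 09:45-10:45, 11:30-11:45, 12:45-13:45, 17:15-18:00.
Those are the intersection windows.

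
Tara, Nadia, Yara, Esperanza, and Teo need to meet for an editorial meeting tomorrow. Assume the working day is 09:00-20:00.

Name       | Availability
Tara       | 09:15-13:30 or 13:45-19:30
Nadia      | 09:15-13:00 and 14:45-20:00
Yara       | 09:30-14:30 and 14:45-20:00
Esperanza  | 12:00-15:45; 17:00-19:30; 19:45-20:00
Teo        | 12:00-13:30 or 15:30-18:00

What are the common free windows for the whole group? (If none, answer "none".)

Tara ∩ Nadia: 09:15-13:00, 14:45-19:30.
Tara ∩ Nadia ∩ Yara: 09:30-13:00, 14:45-19:30.
Tara ∩ Nadia ∩ Yara ∩ Esperanza: 12:00-13:00, 14:45-15:45, 17:00-19:30.
Tara ∩ Nadia ∩ Yara ∩ Esperanza ∩ Teo: 12:00-13:00, 15:30-15:45, 17:00-18:00.
So the common availability across everyone is 12:00-13:00, 15:30-15:45, 17:00-18:00.

12:00-13:00, 15:30-15:45, 17:00-18:00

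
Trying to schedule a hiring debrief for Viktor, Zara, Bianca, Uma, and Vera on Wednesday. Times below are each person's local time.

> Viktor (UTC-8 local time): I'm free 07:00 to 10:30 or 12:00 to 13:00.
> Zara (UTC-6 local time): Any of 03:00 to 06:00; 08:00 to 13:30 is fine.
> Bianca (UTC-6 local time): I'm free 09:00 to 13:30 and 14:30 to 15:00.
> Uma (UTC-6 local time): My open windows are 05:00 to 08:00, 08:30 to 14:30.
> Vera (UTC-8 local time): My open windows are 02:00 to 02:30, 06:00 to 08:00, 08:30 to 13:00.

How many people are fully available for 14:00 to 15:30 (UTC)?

2

Viktor in UTC: 15:00-18:30, 20:00-21:00 (add 8h to convert from UTC-8).
Zara in UTC: 09:00-12:00, 14:00-19:30 (add 6h to convert from UTC-6).
Bianca in UTC: 15:00-19:30, 20:30-21:00 (add 6h to convert from UTC-6).
Uma in UTC: 11:00-14:00, 14:30-20:30 (add 6h to convert from UTC-6).
Vera in UTC: 10:00-10:30, 14:00-16:00, 16:30-21:00 (add 8h to convert from UTC-8).
Zara and Vera can make the full 14:00-15:30 slot — that's 2.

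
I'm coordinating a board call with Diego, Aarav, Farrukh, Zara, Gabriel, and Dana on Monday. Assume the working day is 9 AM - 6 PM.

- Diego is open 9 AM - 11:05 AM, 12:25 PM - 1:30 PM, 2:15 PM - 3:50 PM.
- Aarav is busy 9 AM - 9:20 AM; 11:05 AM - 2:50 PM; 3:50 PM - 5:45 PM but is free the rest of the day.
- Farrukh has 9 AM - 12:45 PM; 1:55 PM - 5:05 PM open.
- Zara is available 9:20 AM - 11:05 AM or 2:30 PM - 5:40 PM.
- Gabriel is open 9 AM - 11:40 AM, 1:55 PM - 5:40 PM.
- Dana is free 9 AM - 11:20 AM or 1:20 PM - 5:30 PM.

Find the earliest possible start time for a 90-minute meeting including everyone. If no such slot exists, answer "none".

09:20

Diego free: 09:00-11:05, 12:25-13:30, 14:15-15:50.
Aarav free: 09:20-11:05, 14:50-15:50, 17:45-18:00 (invert busy blocks within the working day).
Farrukh free: 09:00-12:45, 13:55-17:05.
Zara free: 09:20-11:05, 14:30-17:40.
Gabriel free: 09:00-11:40, 13:55-17:40.
Dana free: 09:00-11:20, 13:20-17:30.
Diego ∩ Aarav: 09:20-11:05, 14:50-15:50.
Diego ∩ Aarav ∩ Farrukh: 09:20-11:05, 14:50-15:50.
Diego ∩ Aarav ∩ Farrukh ∩ Zara: 09:20-11:05, 14:50-15:50.
Diego ∩ Aarav ∩ Farrukh ∩ Zara ∩ Gabriel: 09:20-11:05, 14:50-15:50.
Diego ∩ Aarav ∩ Farrukh ∩ Zara ∩ Gabriel ∩ Dana: 09:20-11:05, 14:50-15:50.
Those are the intersection windows.
The first common window of at least 90 minutes is 09:20-11:05, so the earliest start is 09:20.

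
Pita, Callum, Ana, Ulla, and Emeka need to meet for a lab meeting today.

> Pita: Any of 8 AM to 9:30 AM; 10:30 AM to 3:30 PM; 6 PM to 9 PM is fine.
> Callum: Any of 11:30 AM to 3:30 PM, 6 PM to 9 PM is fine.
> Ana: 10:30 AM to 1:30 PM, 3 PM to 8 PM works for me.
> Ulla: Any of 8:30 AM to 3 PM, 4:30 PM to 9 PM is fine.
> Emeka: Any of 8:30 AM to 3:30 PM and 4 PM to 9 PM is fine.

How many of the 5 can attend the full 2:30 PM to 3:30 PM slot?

Pita, Callum, and Emeka can make the full 14:30-15:30 slot — that's 3.

3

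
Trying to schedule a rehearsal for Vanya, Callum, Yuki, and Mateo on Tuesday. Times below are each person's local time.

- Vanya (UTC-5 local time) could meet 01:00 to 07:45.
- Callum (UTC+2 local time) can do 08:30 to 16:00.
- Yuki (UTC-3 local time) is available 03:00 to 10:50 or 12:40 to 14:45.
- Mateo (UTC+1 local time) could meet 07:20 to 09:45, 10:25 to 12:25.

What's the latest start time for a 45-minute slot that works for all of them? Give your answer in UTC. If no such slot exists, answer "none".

10:40

Vanya in UTC: 06:00-12:45 (add 5h to convert from UTC-5).
Callum in UTC: 06:30-14:00 (subtract 2h to convert from UTC+2).
Yuki in UTC: 06:00-13:50, 15:40-17:45 (add 3h to convert from UTC-3).
Mateo in UTC: 06:20-08:45, 09:25-11:25 (subtract 1h to convert from UTC+1).
Vanya ∩ Callum: 06:30-12:45.
Vanya ∩ Callum ∩ Yuki: 06:30-12:45.
Vanya ∩ Callum ∩ Yuki ∩ Mateo: 06:30-08:45, 09:25-11:25.
Those are the intersection windows.
The last common window of at least 45 minutes is 09:25-11:25; a 45-minute meeting can start as late as 10:40 and still end by 11:25.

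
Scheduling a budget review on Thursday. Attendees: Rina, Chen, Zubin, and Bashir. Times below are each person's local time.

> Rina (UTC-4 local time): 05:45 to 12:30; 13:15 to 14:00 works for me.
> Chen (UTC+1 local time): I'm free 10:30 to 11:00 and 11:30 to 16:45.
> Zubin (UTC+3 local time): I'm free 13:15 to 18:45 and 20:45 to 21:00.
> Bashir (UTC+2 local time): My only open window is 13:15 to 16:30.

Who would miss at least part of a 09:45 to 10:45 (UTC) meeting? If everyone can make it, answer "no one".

Bashir, Chen, Zubin

Rina in UTC: 09:45-16:30, 17:15-18:00 (add 4h to convert from UTC-4).
Chen in UTC: 09:30-10:00, 10:30-15:45 (subtract 1h to convert from UTC+1).
Zubin in UTC: 10:15-15:45, 17:45-18:00 (subtract 3h to convert from UTC+3).
Bashir in UTC: 11:15-14:30 (subtract 2h to convert from UTC+2).
Rina: free for 09:45-10:45. Chen: not fully free for 09:45-10:45. Zubin: not fully free for 09:45-10:45. Bashir: not fully free for 09:45-10:45.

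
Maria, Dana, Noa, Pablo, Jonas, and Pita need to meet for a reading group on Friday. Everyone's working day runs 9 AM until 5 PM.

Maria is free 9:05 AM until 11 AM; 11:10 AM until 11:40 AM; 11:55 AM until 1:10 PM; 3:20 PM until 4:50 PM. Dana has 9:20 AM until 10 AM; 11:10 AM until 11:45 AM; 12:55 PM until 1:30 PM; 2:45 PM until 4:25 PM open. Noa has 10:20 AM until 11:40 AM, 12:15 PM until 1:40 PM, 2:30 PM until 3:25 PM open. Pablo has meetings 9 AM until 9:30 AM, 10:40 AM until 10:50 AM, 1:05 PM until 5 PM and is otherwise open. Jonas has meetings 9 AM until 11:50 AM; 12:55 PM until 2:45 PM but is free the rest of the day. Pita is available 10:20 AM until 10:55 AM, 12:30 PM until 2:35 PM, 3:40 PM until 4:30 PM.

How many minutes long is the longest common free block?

0

Maria free: 09:05-11:00, 11:10-11:40, 11:55-13:10, 15:20-16:50.
Dana free: 09:20-10:00, 11:10-11:45, 12:55-13:30, 14:45-16:25.
Noa free: 10:20-11:40, 12:15-13:40, 14:30-15:25.
Pablo free: 09:30-10:40, 10:50-13:05 (invert busy blocks within the working day).
Jonas free: 11:50-12:55, 14:45-17:00 (invert busy blocks within the working day).
Pita free: 10:20-10:55, 12:30-14:35, 15:40-16:30.
Maria ∩ Dana: 09:20-10:00, 11:10-11:40, 12:55-13:10, 15:20-16:25.
Maria ∩ Dana ∩ Noa: 11:10-11:40, 12:55-13:10, 15:20-15:25.
Maria ∩ Dana ∩ Noa ∩ Pablo: 11:10-11:40, 12:55-13:05.
Maria ∩ Dana ∩ Noa ∩ Pablo ∩ Jonas: ∅.
Maria ∩ Dana ∩ Noa ∩ Pablo ∩ Jonas ∩ Pita: ∅.
There is no time when everyone is free.
No common window exists, so the longest block is 0 minutes.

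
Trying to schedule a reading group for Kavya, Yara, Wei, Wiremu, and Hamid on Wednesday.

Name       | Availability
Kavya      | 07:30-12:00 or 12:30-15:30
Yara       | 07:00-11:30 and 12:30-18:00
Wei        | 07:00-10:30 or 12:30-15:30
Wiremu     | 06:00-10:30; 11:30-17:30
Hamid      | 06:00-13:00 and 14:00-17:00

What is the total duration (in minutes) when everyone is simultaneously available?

300

Kavya ∩ Yara: 07:30-11:30, 12:30-15:30.
Kavya ∩ Yara ∩ Wei: 07:30-10:30, 12:30-15:30.
Kavya ∩ Yara ∩ Wei ∩ Wiremu: 07:30-10:30, 12:30-15:30.
Kavya ∩ Yara ∩ Wei ∩ Wiremu ∩ Hamid: 07:30-10:30, 12:30-13:00, 14:00-15:30.
Those are the intersection windows.
Summing the common windows: 180 + 30 + 90 = 300 minutes.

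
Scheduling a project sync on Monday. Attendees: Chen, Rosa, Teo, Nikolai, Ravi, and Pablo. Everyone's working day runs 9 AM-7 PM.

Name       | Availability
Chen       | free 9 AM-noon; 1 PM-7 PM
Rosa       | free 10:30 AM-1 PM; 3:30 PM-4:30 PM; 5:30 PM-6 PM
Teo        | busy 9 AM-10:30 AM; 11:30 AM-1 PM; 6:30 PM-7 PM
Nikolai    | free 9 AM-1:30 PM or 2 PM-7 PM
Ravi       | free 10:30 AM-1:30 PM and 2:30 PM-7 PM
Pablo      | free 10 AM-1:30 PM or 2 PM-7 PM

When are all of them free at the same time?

10:30-11:30, 15:30-16:30, 17:30-18:00

Chen free: 09:00-12:00, 13:00-19:00.
Rosa free: 10:30-13:00, 15:30-16:30, 17:30-18:00.
Teo free: 10:30-11:30, 13:00-18:30 (invert busy blocks within the working day).
Nikolai free: 09:00-13:30, 14:00-19:00.
Ravi free: 10:30-13:30, 14:30-19:00.
Pablo free: 10:00-13:30, 14:00-19:00.
Chen ∩ Rosa: 10:30-12:00, 15:30-16:30, 17:30-18:00.
Chen ∩ Rosa ∩ Teo: 10:30-11:30, 15:30-16:30, 17:30-18:00.
Chen ∩ Rosa ∩ Teo ∩ Nikolai: 10:30-11:30, 15:30-16:30, 17:30-18:00.
Chen ∩ Rosa ∩ Teo ∩ Nikolai ∩ Ravi: 10:30-11:30, 15:30-16:30, 17:30-18:00.
Chen ∩ Rosa ∩ Teo ∩ Nikolai ∩ Ravi ∩ Pablo: 10:30-11:30, 15:30-16:30, 17:30-18:00.
Those are the intersection windows.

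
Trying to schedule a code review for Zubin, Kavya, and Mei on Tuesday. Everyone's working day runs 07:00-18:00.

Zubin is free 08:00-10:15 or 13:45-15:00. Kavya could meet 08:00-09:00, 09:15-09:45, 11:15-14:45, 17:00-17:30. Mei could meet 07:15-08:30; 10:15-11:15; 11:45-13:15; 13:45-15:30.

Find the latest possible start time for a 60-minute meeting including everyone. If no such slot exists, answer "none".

13:45

Zubin ∩ Kavya: 08:00-09:00, 09:15-09:45, 13:45-14:45.
Zubin ∩ Kavya ∩ Mei: 08:00-08:30, 13:45-14:45.
The last common window of at least 60 minutes is 13:45-14:45; a 60-minute meeting can start as late as 13:45 and still end by 14:45.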